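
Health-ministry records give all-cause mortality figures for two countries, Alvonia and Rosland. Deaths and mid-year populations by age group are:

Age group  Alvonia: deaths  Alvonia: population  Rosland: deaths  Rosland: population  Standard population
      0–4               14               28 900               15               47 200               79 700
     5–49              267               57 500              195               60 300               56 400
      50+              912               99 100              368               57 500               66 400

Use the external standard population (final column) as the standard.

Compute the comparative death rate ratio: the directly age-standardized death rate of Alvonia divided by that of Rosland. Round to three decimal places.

Age-specific rates per 1 000 for Alvonia: 0.484, 4.643, 9.203.
For Rosland: 0.318, 3.234, 6.400.
Standard total = 202 500; weights = 0.3936, 0.2785, 0.3279.
Alvonia: 0.3936×0.484 + 0.2785×4.643 + 0.3279×9.203 = 4.5016 per 1 000.
Rosland: 0.3936×0.318 + 0.2785×3.234 + 0.3279×6.400 = 3.1243 per 1 000.
Ratio = 4.5016 ÷ 3.1243 = 1.44081.

1.441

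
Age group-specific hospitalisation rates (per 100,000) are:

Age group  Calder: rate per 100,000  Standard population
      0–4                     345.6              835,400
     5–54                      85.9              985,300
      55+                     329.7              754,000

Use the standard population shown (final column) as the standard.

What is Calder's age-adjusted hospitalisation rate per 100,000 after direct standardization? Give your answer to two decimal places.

Standard total = 2,574,700; weights = 0.3245, 0.3827, 0.2928.
Standardized rate: 0.3245×345.6 + 0.3827×85.9 + 0.2928×329.7 = 241.5603 per 100,000.

241.56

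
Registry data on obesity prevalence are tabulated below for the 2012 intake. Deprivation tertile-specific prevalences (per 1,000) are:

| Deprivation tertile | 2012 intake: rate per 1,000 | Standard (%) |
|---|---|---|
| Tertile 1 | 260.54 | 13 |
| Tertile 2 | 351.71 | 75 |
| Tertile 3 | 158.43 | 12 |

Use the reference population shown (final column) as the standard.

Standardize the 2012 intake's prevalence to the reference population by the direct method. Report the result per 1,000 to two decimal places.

Standard weights: 0.13, 0.75, 0.12.
Standardized rate: 0.1300×260.54 + 0.7500×351.71 + 0.1200×158.43 = 316.6643 per 1,000.

316.66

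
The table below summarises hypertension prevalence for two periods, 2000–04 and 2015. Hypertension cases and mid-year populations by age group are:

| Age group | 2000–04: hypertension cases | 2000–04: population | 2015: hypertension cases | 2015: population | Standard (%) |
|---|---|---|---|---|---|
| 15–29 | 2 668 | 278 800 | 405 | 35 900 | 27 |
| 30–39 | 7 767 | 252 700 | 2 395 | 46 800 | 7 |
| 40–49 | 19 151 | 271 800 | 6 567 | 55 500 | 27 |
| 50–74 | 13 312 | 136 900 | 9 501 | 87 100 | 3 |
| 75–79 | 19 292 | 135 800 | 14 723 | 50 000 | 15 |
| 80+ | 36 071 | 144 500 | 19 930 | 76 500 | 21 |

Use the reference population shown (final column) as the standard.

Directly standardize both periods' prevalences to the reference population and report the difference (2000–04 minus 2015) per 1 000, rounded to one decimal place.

Age-specific rates per 1 000 for 2000–04: 9.570, 30.736, 70.460, 97.239, 142.062, 249.626.
For 2015: 11.281, 51.175, 118.324, 109.082, 294.460, 260.523.
Standard weights: 0.27, 0.07, 0.27, 0.03, 0.15, 0.21.
2000–04: 0.2700×9.570 + 0.0700×30.736 + 0.2700×70.460 + 0.0300×97.239 + 0.1500×142.062 + 0.2100×249.626 = 100.4075 per 1 000.
2015: 0.2700×11.281 + 0.0700×51.175 + 0.2700×118.324 + 0.0300×109.082 + 0.1500×294.460 + 0.2100×260.523 = 140.7270 per 1 000.
Difference = 100.4075 − 140.7270 = -40.3196.

-40.3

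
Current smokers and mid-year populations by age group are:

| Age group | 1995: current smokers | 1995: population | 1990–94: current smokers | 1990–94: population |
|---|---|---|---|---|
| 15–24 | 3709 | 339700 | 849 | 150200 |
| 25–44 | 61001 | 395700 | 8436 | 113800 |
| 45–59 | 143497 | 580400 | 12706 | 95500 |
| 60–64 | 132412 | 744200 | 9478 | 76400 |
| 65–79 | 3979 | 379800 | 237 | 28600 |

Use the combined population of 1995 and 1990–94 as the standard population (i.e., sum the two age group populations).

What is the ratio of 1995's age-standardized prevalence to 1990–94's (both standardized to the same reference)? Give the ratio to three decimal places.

1.703

Age-specific rates per 1000 for 1995: 10.918, 154.160, 247.238, 177.925, 10.477.
For 1990–94: 5.652, 74.130, 133.047, 124.058, 8.287.
Combined standard total = 2904300; weights = 0.1687, 0.1754, 0.2327, 0.2825, 0.1406.
1995: 0.1687×10.918 + 0.1754×154.160 + 0.2327×247.238 + 0.2825×177.925 + 0.1406×10.477 = 138.1695 per 1000.
1990–94: 0.1687×5.652 + 0.1754×74.130 + 0.2327×133.047 + 0.2825×124.058 + 0.1406×8.287 = 81.1386 per 1000.
Ratio = 138.1695 ÷ 81.1386 = 1.70288.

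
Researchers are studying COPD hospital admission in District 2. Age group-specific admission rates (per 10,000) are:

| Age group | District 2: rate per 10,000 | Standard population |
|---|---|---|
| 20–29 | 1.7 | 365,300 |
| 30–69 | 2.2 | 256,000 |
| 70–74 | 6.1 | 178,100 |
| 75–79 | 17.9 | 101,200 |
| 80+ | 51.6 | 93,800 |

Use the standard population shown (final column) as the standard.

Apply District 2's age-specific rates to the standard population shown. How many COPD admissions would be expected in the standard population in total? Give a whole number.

892

Expected COPD admissions = Σ (standard pop × age-specific rate ÷ 10,000)
= 365,300×1.7/10,000 + 256,000×2.2/10,000 + 178,100×6.1/10,000 + 101,200×17.9/10,000 + 93,800×51.6/10,000
= 62.10 + 56.32 + 108.64 + 181.15 + 484.01 = 892.22.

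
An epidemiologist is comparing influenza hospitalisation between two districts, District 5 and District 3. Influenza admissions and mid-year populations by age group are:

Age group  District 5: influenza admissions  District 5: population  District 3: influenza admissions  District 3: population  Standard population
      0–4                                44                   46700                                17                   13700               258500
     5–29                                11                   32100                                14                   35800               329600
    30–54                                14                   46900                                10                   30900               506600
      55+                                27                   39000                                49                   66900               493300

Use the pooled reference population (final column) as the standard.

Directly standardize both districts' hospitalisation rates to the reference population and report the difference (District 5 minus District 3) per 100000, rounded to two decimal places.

Age-specific rates per 100000 for District 5: 94.22, 34.27, 29.85, 69.23.
For District 3: 124.09, 39.11, 32.36, 73.24.
Standard total = 1588000; weights = 0.1628, 0.2076, 0.3190, 0.3106.
District 5: 0.1628×94.22 + 0.2076×34.27 + 0.3190×29.85 + 0.3106×69.23 = 53.4786 per 100000.
District 3: 0.1628×124.09 + 0.2076×39.11 + 0.3190×32.36 + 0.3106×73.24 = 61.3929 per 100000.
Difference = 53.4786 − 61.3929 = -7.9143.

-7.91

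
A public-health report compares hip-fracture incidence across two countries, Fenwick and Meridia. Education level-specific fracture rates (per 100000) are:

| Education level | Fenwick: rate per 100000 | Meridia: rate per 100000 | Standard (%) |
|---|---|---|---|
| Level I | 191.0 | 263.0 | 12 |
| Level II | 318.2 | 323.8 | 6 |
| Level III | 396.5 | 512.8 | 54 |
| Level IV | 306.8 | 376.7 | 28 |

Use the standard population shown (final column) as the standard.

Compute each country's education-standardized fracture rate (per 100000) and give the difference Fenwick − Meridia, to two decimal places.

Standard weights: 0.12, 0.06, 0.54, 0.28.
Fenwick: 0.1200×191.0 + 0.0600×318.2 + 0.5400×396.5 + 0.2800×306.8 = 342.0260 per 100000.
Meridia: 0.1200×263.0 + 0.0600×323.8 + 0.5400×512.8 + 0.2800×376.7 = 433.3760 per 100000.
Difference = 342.0260 − 433.3760 = -91.3500.

-91.35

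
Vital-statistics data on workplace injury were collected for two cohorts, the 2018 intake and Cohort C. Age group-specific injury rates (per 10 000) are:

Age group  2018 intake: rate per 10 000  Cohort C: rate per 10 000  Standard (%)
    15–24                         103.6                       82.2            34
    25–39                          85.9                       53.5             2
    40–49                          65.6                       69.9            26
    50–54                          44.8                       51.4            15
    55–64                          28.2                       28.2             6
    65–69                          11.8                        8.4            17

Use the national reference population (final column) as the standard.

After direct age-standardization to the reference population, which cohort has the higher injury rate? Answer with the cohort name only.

Standard weights: 0.34, 0.02, 0.26, 0.15, 0.06, 0.17.
The 2018 intake: 0.3400×103.6 + 0.0200×85.9 + 0.2600×65.6 + 0.1500×44.8 + 0.0600×28.2 + 0.1700×11.8 = 64.4160 per 10 000.
Cohort C: 0.3400×82.2 + 0.0200×53.5 + 0.2600×69.9 + 0.1500×51.4 + 0.0600×28.2 + 0.1700×8.4 = 58.0220 per 10 000.

2018 intake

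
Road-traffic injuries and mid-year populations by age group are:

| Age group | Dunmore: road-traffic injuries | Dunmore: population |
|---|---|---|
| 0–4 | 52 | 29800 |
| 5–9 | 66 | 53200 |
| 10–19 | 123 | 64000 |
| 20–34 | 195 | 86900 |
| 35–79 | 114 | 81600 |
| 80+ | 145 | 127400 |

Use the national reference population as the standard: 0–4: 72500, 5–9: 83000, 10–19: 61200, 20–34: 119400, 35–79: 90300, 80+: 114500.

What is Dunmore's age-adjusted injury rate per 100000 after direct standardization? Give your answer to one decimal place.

Age-specific rates per 100000 for Dunmore: 174.50, 124.06, 192.19, 224.40, 139.71, 113.81.
Standard total = 540900; weights = 0.1340, 0.1534, 0.1131, 0.2207, 0.1669, 0.2117.
Standardized rate: 0.1340×174.50 + 0.1534×124.06 + 0.1131×192.19 + 0.2207×224.40 + 0.1669×139.71 + 0.2117×113.81 = 161.1203 per 100000.

161.1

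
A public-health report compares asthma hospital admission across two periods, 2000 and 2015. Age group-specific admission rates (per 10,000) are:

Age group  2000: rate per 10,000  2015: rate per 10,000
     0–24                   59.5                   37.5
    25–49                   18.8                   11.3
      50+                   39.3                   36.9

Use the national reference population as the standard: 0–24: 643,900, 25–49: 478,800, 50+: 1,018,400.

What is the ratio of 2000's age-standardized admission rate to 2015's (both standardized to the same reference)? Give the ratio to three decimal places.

1.301

Standard total = 2,141,100; weights = 0.3007, 0.2236, 0.4756.
2000: 0.3007×59.5 + 0.2236×18.8 + 0.4756×39.3 = 40.7905 per 10,000.
2015: 0.3007×37.5 + 0.2236×11.3 + 0.4756×36.9 = 31.3557 per 10,000.
Ratio = 40.7905 ÷ 31.3557 = 1.30090.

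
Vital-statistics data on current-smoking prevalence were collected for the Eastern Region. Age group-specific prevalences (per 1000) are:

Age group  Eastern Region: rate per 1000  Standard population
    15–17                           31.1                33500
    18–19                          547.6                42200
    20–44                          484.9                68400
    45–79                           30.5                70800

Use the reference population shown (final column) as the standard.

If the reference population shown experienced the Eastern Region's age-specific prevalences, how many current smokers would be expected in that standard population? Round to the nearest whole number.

59477

Expected current smokers = Σ (standard pop × age-specific rate ÷ 1000)
= 33500×31.1/1000 + 42200×547.6/1000 + 68400×484.9/1000 + 70800×30.5/1000
= 1041.85 + 23108.72 + 33167.16 + 2159.40 = 59477.13.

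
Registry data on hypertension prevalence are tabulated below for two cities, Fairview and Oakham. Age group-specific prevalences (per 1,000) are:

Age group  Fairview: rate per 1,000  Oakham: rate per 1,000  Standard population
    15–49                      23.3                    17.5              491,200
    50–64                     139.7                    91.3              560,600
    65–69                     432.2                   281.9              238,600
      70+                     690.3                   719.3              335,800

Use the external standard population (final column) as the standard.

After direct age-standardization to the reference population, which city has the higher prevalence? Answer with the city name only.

Fairview

Standard total = 1,626,200; weights = 0.3021, 0.3447, 0.1467, 0.2065.
Fairview: 0.3021×23.3 + 0.3447×139.7 + 0.1467×432.2 + 0.2065×690.3 = 261.1527 per 1,000.
Oakham: 0.3021×17.5 + 0.3447×91.3 + 0.1467×281.9 + 0.2065×719.3 = 226.6517 per 1,000.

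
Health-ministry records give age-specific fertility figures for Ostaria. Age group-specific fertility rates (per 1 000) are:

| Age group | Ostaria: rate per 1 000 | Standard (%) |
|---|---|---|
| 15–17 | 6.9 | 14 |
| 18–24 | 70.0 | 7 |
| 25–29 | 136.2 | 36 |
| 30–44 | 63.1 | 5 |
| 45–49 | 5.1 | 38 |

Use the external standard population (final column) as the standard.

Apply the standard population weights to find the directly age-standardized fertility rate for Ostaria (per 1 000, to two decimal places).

Standard weights: 0.14, 0.07, 0.36, 0.05, 0.38.
Standardized rate: 0.1400×6.9 + 0.0700×70.0 + 0.3600×136.2 + 0.0500×63.1 + 0.3800×5.1 = 59.9910 per 1 000.

59.99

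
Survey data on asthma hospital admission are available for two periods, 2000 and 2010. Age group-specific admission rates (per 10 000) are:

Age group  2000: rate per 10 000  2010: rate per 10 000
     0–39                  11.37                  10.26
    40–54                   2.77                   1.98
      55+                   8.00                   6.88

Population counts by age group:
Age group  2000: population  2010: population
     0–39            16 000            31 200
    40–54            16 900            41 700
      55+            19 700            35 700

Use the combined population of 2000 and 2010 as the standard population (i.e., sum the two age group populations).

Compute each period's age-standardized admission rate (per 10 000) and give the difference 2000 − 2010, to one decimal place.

Combined standard total = 161 200; weights = 0.2928, 0.3635, 0.3437.
2000: 0.2928×11.37 + 0.3635×2.77 + 0.3437×8.00 = 7.0855 per 10 000.
2010: 0.2928×10.26 + 0.3635×1.98 + 0.3437×6.88 = 6.0884 per 10 000.
Difference = 7.0855 − 6.0884 = 0.9971.

1.0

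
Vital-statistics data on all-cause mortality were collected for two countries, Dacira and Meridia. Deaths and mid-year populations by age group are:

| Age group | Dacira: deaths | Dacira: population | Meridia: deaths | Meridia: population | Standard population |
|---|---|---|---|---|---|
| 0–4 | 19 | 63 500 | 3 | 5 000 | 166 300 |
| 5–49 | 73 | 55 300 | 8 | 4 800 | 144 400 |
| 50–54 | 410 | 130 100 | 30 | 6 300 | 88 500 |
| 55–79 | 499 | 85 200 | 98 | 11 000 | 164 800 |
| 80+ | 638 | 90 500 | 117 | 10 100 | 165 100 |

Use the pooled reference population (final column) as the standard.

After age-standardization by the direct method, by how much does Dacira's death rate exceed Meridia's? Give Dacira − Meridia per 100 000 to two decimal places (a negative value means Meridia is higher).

-204.94

Age-specific rates per 100 000 for Dacira: 29.92, 132.01, 315.14, 585.68, 704.97.
For Meridia: 60.00, 166.67, 476.19, 890.91, 1158.42.
Standard total = 729 100; weights = 0.2281, 0.1981, 0.1214, 0.2260, 0.2264.
Dacira: 0.2281×29.92 + 0.1981×132.01 + 0.1214×315.14 + 0.2260×585.68 + 0.2264×704.97 = 363.2409 per 100 000.
Meridia: 0.2281×60.00 + 0.1981×166.67 + 0.1214×476.19 + 0.2260×890.91 + 0.2264×1158.42 = 568.1852 per 100 000.
Difference = 363.2409 − 568.1852 = -204.9442.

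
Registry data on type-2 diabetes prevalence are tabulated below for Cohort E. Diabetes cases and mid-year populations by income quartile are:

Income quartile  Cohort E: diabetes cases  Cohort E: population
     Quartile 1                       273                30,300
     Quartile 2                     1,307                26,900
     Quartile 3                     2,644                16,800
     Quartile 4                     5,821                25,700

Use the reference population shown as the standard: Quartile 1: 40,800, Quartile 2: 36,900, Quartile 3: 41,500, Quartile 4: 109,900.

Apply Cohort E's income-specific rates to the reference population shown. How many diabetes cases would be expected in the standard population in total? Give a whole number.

Income-specific rates per 1,000 for Cohort E: 9.010, 48.587, 157.381, 226.498.
Expected diabetes cases = Σ (standard pop × income-specific rate ÷ 1,000)
= 40,800×9.010/1,000 + 36,900×48.587/1,000 + 41,500×157.381/1,000 + 109,900×226.498/1,000
= 367.60 + 1792.87 + 6531.31 + 24892.14 = 33583.92.

33584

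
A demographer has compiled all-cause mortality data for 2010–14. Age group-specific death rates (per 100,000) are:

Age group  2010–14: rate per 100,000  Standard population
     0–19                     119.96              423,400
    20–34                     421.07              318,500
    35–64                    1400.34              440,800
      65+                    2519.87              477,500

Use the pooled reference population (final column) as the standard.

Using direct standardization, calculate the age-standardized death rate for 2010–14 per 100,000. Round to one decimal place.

1207.9

Standard total = 1,660,200; weights = 0.2550, 0.1918, 0.2655, 0.2876.
Standardized rate: 0.2550×119.96 + 0.1918×421.07 + 0.2655×1400.34 + 0.2876×2519.87 = 1207.9326 per 100,000.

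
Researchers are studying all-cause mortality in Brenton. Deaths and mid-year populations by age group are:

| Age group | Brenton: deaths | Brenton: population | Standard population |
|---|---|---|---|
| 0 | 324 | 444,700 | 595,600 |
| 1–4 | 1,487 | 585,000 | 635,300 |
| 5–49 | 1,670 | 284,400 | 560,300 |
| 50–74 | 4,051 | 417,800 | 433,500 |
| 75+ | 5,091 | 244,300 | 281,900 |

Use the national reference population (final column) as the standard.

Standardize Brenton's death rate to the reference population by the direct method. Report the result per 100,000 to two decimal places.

Age-specific rates per 100,000 for Brenton: 72.86, 254.19, 587.20, 969.60, 2083.91.
Standard total = 2,506,600; weights = 0.2376, 0.2535, 0.2235, 0.1729, 0.1125.
Standardized rate: 0.2376×72.86 + 0.2535×254.19 + 0.2235×587.20 + 0.1729×969.60 + 0.1125×2083.91 = 615.0429 per 100,000.

615.04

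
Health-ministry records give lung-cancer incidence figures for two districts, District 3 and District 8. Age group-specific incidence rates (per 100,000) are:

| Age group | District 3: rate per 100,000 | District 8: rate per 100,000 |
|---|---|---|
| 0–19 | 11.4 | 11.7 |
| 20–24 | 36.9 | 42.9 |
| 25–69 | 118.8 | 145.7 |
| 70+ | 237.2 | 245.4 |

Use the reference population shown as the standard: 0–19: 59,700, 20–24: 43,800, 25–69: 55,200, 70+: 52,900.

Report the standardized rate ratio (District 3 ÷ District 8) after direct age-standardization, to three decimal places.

0.907

Standard total = 211,600; weights = 0.2821, 0.2070, 0.2609, 0.2500.
District 3: 0.2821×11.4 + 0.2070×36.9 + 0.2609×118.8 + 0.2500×237.2 = 101.1457 per 100,000.
District 8: 0.2821×11.7 + 0.2070×42.9 + 0.2609×145.7 + 0.2500×245.4 = 111.5397 per 100,000.
Ratio = 101.1457 ÷ 111.5397 = 0.90681.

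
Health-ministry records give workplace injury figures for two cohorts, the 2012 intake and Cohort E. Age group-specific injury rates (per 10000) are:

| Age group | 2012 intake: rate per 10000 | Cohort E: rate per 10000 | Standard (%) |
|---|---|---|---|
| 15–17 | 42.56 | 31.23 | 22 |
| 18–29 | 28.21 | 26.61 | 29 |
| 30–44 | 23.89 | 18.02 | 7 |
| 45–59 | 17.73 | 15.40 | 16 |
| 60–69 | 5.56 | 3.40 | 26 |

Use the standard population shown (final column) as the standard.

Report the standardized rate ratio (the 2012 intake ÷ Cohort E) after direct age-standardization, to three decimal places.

Standard weights: 0.22, 0.29, 0.07, 0.16, 0.26.
The 2012 intake: 0.2200×42.56 + 0.2900×28.21 + 0.0700×23.89 + 0.1600×17.73 + 0.2600×5.56 = 23.4988 per 10000.
Cohort E: 0.2200×31.23 + 0.2900×26.61 + 0.0700×18.02 + 0.1600×15.40 + 0.2600×3.40 = 19.1969 per 10000.
Ratio = 23.4988 ÷ 19.1969 = 1.22409.

1.224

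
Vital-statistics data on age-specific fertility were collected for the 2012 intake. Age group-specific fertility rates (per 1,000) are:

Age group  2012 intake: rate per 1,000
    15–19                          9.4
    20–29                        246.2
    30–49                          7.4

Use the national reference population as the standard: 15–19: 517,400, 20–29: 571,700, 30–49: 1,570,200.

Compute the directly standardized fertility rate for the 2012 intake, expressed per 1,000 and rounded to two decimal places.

Standard total = 2,659,300; weights = 0.1946, 0.2150, 0.5905.
Standardized rate: 0.1946×9.4 + 0.2150×246.2 + 0.5905×7.4 = 59.1267 per 1,000.

59.13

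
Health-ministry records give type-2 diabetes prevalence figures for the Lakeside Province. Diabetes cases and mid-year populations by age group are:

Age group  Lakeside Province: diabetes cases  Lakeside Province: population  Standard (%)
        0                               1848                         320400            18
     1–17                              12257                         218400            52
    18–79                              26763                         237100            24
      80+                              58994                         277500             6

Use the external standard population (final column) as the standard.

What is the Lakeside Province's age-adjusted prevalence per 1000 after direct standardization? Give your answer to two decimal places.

70.07

Age-specific rates per 1000 for the Lakeside Province: 5.768, 56.122, 112.876, 212.591.
Standard weights: 0.18, 0.52, 0.24, 0.06.
Standardized rate: 0.1800×5.768 + 0.5200×56.122 + 0.2400×112.876 + 0.0600×212.591 = 70.0673 per 1000.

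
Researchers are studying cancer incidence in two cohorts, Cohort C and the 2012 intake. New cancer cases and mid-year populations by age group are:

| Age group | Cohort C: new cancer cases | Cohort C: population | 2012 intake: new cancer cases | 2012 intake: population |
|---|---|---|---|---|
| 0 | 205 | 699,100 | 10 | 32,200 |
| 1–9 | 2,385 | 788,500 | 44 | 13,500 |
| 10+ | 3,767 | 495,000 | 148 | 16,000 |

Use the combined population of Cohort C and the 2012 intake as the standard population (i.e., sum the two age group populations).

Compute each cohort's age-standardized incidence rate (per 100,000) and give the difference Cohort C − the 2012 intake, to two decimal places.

-50.81

Age-specific rates per 100,000 for Cohort C: 29.32, 302.47, 761.01.
For the 2012 intake: 31.06, 325.93, 925.00.
Combined standard total = 2,044,300; weights = 0.3577, 0.3923, 0.2500.
Cohort C: 0.3577×29.32 + 0.3923×302.47 + 0.2500×761.01 = 319.3777 per 100,000.
The 2012 intake: 0.3577×31.06 + 0.3923×325.93 + 0.2500×925.00 = 370.1897 per 100,000.
Difference = 319.3777 − 370.1897 = -50.8120.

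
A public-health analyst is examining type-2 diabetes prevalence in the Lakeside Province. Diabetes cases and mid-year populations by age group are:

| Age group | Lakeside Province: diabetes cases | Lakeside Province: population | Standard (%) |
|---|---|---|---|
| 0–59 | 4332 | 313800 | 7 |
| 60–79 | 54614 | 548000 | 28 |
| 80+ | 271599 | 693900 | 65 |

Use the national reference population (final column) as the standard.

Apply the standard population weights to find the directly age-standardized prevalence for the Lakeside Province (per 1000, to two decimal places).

Age-specific rates per 1000 for the Lakeside Province: 13.805, 99.661, 391.409.
Standard weights: 0.07, 0.28, 0.65.
Standardized rate: 0.0700×13.805 + 0.2800×99.661 + 0.6500×391.409 = 283.2874 per 1000.

283.29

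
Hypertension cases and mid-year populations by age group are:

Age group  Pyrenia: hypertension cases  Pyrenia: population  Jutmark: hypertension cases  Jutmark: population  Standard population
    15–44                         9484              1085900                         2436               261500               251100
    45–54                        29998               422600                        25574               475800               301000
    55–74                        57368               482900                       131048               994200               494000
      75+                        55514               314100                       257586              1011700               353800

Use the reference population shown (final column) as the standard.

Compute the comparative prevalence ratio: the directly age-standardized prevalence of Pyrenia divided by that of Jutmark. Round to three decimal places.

Age-specific rates per 1000 for Pyrenia: 8.734, 70.984, 118.799, 176.740.
For Jutmark: 9.315, 53.749, 131.813, 254.607.
Standard total = 1399900; weights = 0.1794, 0.2150, 0.3529, 0.2527.
Pyrenia: 0.1794×8.734 + 0.2150×70.984 + 0.3529×118.799 + 0.2527×176.740 = 103.4192 per 1000.
Jutmark: 0.1794×9.315 + 0.2150×53.749 + 0.3529×131.813 + 0.2527×254.607 = 124.0896 per 1000.
Ratio = 103.4192 ÷ 124.0896 = 0.83342.

0.833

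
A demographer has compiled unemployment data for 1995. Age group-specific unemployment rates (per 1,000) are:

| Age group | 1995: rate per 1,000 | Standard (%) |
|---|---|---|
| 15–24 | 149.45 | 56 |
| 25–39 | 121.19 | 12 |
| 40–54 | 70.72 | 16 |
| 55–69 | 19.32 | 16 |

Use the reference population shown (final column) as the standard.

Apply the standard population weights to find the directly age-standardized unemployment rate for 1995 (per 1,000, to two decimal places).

112.64

Standard weights: 0.56, 0.12, 0.16, 0.16.
Standardized rate: 0.5600×149.45 + 0.1200×121.19 + 0.1600×70.72 + 0.1600×19.32 = 112.6412 per 1,000.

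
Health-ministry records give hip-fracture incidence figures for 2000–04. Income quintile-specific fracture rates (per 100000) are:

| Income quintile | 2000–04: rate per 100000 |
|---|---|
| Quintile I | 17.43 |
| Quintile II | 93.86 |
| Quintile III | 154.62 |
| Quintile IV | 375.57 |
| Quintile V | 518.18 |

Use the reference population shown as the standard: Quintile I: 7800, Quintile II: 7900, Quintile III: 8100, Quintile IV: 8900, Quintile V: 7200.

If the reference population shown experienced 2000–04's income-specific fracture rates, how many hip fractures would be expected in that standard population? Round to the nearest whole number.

Expected hip fractures = Σ (standard pop × income-specific rate ÷ 100000)
= 7800×17.43/100000 + 7900×93.86/100000 + 8100×154.62/100000 + 8900×375.57/100000 + 7200×518.18/100000
= 1.36 + 7.41 + 12.52 + 33.43 + 37.31 = 92.03.

92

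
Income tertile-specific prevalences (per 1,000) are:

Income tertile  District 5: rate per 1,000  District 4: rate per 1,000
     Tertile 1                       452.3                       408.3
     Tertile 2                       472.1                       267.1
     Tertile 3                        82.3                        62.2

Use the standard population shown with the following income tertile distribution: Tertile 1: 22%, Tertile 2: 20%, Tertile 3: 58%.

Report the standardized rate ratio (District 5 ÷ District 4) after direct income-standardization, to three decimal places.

1.348

Standard weights: 0.22, 0.20, 0.58.
District 5: 0.2200×452.3 + 0.2000×472.1 + 0.5800×82.3 = 241.6600 per 1,000.
District 4: 0.2200×408.3 + 0.2000×267.1 + 0.5800×62.2 = 179.3220 per 1,000.
Ratio = 241.6600 ÷ 179.3220 = 1.34763.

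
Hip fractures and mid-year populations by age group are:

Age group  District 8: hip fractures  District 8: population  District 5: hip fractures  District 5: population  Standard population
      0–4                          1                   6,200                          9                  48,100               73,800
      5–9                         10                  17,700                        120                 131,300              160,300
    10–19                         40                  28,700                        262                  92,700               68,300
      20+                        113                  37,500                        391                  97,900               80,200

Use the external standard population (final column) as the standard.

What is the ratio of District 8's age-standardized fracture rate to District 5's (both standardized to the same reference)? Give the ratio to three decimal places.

Age-specific rates per 100,000 for District 8: 16.13, 56.50, 139.37, 301.33.
For District 5: 18.71, 91.39, 282.63, 399.39.
Standard total = 382,600; weights = 0.1929, 0.4190, 0.1785, 0.2096.
District 8: 0.1929×16.13 + 0.4190×56.50 + 0.1785×139.37 + 0.2096×301.33 = 114.8273 per 100,000.
District 5: 0.1929×18.71 + 0.4190×91.39 + 0.1785×282.63 + 0.2096×399.39 = 176.0740 per 100,000.
Ratio = 114.8273 ÷ 176.0740 = 0.65215.

0.652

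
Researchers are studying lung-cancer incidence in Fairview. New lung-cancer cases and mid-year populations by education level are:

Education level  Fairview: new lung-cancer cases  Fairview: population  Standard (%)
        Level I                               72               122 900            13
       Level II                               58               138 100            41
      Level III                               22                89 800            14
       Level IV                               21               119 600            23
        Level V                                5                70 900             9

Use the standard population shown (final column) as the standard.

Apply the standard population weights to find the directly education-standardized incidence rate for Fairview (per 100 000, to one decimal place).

Education-specific rates per 100 000 for Fairview: 58.58, 42.00, 24.50, 17.56, 7.05.
Standard weights: 0.13, 0.41, 0.14, 0.23, 0.09.
Standardized rate: 0.1300×58.58 + 0.4100×42.00 + 0.1400×24.50 + 0.2300×17.56 + 0.0900×7.05 = 32.9384 per 100 000.

32.9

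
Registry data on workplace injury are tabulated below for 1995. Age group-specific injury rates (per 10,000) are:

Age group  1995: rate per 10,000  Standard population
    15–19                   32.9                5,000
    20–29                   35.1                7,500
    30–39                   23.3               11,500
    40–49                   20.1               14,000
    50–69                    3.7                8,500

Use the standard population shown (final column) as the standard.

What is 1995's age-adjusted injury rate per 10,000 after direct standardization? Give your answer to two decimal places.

Standard total = 46,500; weights = 0.1075, 0.1613, 0.2473, 0.3011, 0.1828.
Standardized rate: 0.1075×32.9 + 0.1613×35.1 + 0.2473×23.3 + 0.3011×20.1 + 0.1828×3.7 = 21.6892 per 10,000.

21.69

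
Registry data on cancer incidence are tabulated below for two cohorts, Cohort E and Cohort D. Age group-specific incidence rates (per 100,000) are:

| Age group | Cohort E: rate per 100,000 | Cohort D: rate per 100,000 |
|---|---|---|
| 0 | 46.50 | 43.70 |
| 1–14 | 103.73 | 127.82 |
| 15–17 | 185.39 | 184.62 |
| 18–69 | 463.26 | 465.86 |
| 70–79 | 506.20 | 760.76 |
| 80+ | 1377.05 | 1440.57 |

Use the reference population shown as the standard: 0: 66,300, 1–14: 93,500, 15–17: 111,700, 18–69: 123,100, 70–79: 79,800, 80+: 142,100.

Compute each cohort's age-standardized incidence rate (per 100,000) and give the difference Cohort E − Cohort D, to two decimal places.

-51.32

Standard total = 616,500; weights = 0.1075, 0.1517, 0.1812, 0.1997, 0.1294, 0.2305.
Cohort E: 0.1075×46.50 + 0.1517×103.73 + 0.1812×185.39 + 0.1997×463.26 + 0.1294×506.20 + 0.2305×1377.05 = 529.7496 per 100,000.
Cohort D: 0.1075×43.70 + 0.1517×127.82 + 0.1812×184.62 + 0.1997×465.86 + 0.1294×760.76 + 0.2305×1440.57 = 581.0731 per 100,000.
Difference = 529.7496 − 581.0731 = -51.3234.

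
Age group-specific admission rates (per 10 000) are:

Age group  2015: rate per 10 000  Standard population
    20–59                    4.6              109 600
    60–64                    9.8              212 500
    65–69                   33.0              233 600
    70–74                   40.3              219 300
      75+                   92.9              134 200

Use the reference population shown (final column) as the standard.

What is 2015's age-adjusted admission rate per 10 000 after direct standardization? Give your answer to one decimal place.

Standard total = 909 200; weights = 0.1205, 0.2337, 0.2569, 0.2412, 0.1476.
Standardized rate: 0.1205×4.6 + 0.2337×9.8 + 0.2569×33.0 + 0.2412×40.3 + 0.1476×92.9 = 34.7563 per 10 000.

34.8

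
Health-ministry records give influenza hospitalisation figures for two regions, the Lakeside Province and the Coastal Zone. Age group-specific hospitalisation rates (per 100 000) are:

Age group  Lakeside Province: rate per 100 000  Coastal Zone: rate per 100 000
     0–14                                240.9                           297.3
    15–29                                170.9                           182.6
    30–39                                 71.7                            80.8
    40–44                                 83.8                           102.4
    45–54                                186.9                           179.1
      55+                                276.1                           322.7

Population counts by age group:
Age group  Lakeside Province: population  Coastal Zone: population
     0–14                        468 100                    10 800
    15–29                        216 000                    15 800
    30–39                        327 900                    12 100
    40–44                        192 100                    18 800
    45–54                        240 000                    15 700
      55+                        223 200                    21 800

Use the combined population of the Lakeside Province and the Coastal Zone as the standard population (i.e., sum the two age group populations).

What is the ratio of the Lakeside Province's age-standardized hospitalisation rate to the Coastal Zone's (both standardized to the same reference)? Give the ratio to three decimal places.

Combined standard total = 1 762 300; weights = 0.2717, 0.1315, 0.1929, 0.1197, 0.1451, 0.1390.
The Lakeside Province: 0.2717×240.9 + 0.1315×170.9 + 0.1929×71.7 + 0.1197×83.8 + 0.1451×186.9 + 0.1390×276.1 = 177.3069 per 100 000.
The Coastal Zone: 0.2717×297.3 + 0.1315×182.6 + 0.1929×80.8 + 0.1197×102.4 + 0.1451×179.1 + 0.1390×322.7 = 203.5006 per 100 000.
Ratio = 177.3069 ÷ 203.5006 = 0.87128.

0.871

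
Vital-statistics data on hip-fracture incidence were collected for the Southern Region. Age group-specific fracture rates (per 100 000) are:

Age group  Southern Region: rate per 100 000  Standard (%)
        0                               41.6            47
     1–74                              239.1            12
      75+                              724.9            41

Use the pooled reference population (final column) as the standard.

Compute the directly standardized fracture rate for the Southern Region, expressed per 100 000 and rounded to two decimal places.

345.45

Standard weights: 0.47, 0.12, 0.41.
Standardized rate: 0.4700×41.6 + 0.1200×239.1 + 0.4100×724.9 = 345.4530 per 100 000.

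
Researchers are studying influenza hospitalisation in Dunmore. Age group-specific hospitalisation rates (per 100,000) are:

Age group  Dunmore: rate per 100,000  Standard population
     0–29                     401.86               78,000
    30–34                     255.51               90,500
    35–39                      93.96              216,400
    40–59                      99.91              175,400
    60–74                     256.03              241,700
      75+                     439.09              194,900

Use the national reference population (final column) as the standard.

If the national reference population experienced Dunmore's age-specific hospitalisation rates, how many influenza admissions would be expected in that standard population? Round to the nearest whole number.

Expected influenza admissions = Σ (standard pop × age-specific rate ÷ 100,000)
= 78,000×401.86/100,000 + 90,500×255.51/100,000 + 216,400×93.96/100,000 + 175,400×99.91/100,000 + 241,700×256.03/100,000 + 194,900×439.09/100,000
= 313.45 + 231.24 + 203.33 + 175.24 + 618.82 + 855.79 = 2397.87.

2398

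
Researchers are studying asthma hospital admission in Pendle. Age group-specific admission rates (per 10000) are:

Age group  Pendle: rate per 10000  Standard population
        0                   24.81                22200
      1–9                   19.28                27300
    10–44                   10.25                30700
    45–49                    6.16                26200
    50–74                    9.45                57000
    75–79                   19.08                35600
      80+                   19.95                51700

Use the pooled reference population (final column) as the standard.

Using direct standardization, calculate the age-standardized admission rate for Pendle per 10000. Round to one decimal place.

15.2

Standard total = 250700; weights = 0.0886, 0.1089, 0.1225, 0.1045, 0.2274, 0.1420, 0.2062.
Standardized rate: 0.0886×24.81 + 0.1089×19.28 + 0.1225×10.25 + 0.1045×6.16 + 0.2274×9.45 + 0.1420×19.08 + 0.2062×19.95 = 15.1676 per 10000.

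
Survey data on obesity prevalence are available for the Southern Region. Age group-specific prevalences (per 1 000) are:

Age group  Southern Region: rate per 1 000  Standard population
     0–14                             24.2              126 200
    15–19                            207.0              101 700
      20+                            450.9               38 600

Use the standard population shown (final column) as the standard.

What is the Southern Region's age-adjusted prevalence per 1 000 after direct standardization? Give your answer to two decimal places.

155.76

Standard total = 266 500; weights = 0.4735, 0.3816, 0.1448.
Standardized rate: 0.4735×24.2 + 0.3816×207.0 + 0.1448×450.9 = 155.7624 per 1 000.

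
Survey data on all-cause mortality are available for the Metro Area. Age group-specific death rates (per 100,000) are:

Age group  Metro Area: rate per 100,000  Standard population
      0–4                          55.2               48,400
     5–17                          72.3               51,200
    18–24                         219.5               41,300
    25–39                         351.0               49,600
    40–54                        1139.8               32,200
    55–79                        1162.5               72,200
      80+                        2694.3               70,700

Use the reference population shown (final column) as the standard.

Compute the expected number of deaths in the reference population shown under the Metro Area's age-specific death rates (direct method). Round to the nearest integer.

Expected deaths = Σ (standard pop × age-specific rate ÷ 100,000)
= 48,400×55.2/100,000 + 51,200×72.3/100,000 + 41,300×219.5/100,000 + 49,600×351.0/100,000 + 32,200×1139.8/100,000 + 72,200×1162.5/100,000 + 70,700×2694.3/100,000
= 26.72 + 37.02 + 90.65 + 174.10 + 367.02 + 839.33 + 1904.87 = 3439.69.

3440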